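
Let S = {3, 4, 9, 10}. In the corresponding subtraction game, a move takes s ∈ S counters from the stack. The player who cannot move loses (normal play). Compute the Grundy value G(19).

2

G(0) = 0
G(1) = mex{} = 0
G(2) = mex{} = 0
G(3) = mex{0} = 1
G(4) = mex{0,0} = 1
G(5) = mex{0,0} = 1
G(6) = mex{1,0} = 2
G(7) = mex{1,1} = 0
G(8) = mex{1,1} = 0
G(9) = mex{2,1,0} = 3
G(10) = mex{0,2,0,0} = 1
G(11) = mex{0,0,0,0} = 1
G(12) = mex{3,0,1,0} = 2
G(13) = mex{1,3,1,1} = 0
G(14) = mex{1,1,1,1} = 0
G(15) = mex{2,1,2,1} = 0
G(16) = mex{0,2,0,2} = 1
G(17) = mex{0,0,0,0} = 1
G(18) = mex{0,0,3,0} = 1
G(19) = mex{1,0,1,3} = 2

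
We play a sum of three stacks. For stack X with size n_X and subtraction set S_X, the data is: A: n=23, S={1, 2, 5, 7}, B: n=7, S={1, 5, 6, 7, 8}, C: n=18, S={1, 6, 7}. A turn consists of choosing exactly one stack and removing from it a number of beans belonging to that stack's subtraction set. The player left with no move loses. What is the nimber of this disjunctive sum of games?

3

Stack A, S = {1, 2, 5, 7}:
G(0) = 0
G(1) = mex{0} = 1
G(2) = mex{1,0} = 2
G(3) = mex{2,1} = 0
G(4) = mex{0,2} = 1
G(5) = mex{1,0,0} = 2
G(6) = mex{2,1,1} = 0
G(7) = mex{0,2,2,0} = 1
G(8) = mex{1,0,0,1} = 2
G(9) = mex{2,1,1,2} = 0
G(10) = mex{0,2,2,0} = 1
G(11) = mex{1,0,0,1} = 2
G(12) = mex{2,1,1,2} = 0
G(13) = mex{0,2,2,0} = 1
G(14) = mex{1,0,0,1} = 2
G(15) = mex{2,1,1,2} = 0
G(16) = mex{0,2,2,0} = 1
G(17) = mex{1,0,0,1} = 2
G(18) = mex{2,1,1,2} = 0
G(19) = mex{0,2,2,0} = 1
G(20) = mex{1,0,0,1} = 2
G(21) = mex{2,1,1,2} = 0
G(22) = mex{0,2,2,0} = 1
G(23) = mex{1,0,0,1} = 2
G_A(23) = 2.
Stack B, S = {1, 5, 6, 7, 8}:
n : 0 1 2 3 4 5 6 7
G : 0 1 0 1 0 1 2 3
G_B(7) = 3.
Stack C, S = {1, 6, 7}:
n :  0  1  2  3  4  5  6  7  8  9 10 11 12 13 14 15 16 17 18
G :  0  1  0  1  0  1  2  3  2  3  2  3  0  1  0  1  0  1  2
G_C(18) = 2.
Combined Grundy value = 2 ⊕ 3 ⊕ 2 = 3.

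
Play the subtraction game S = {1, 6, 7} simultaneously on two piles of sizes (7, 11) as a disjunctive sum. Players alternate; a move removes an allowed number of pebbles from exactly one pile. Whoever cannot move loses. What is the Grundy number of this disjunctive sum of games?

0

All piles use S = {1, 6, 7}:
n :  0  1  2  3  4  5  6  7  8  9 10 11
G :  0  1  0  1  0  1  2  3  2  3  2  3
Pile A: G(7) = 3.
Pile B: G(11) = 3.
Combined Grundy value = 3 ⊕ 3 = 0.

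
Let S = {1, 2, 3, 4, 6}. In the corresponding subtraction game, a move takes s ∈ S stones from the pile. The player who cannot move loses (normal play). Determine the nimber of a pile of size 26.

n :  0  1  2  3  4  5  6  7  8  9 10 11 12 13 14 15 16 17 18 19 20 21 22 23 24 25 26
G :  0  1  2  3  4  0  1  2  3  4  0  1  2  3  4  0  1  2  3  4  0  1  2  3  4  0  1

1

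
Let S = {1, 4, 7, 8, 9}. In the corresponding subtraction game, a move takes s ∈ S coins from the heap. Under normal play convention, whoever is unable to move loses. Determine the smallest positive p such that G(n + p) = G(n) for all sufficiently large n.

n :  0  1  2  3  4  5  6  7  8  9 10 11 12 13 14 15 16 17 18 19 20 21 22 23 24 25 26 27 28 29 30 31
G :  0  1  0  1  2  0  1  2  3  2  3  4  5  3  4  0  1  0  1  2  0  1  2  3  2  3  4  5  3  4  0  1
G(n+15) = G(n) holds for n = 0,…,8 (a full window of length max(S) = 9), so the sequence is purely periodic with period 15.

15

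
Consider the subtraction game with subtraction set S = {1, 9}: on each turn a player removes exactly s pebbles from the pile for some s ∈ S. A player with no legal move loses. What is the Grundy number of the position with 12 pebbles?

0

G(0) = 0
G(1) = mex{0} = 1
G(2) = mex{1} = 0
G(3) = mex{0} = 1
G(4) = mex{1} = 0
G(5) = mex{0} = 1
G(6) = mex{1} = 0
G(7) = mex{0} = 1
G(8) = mex{1} = 0
G(9) = mex{0,0} = 1
G(10) = mex{1,1} = 0
G(11) = mex{0,0} = 1
G(12) = mex{1,1} = 0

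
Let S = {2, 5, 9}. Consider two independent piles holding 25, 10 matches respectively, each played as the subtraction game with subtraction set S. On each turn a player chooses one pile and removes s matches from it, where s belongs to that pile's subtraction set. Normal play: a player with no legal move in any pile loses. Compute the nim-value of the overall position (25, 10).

All piles use S = {2, 5, 9}:
n :  0  1  2  3  4  5  6  7  8  9 10 11 12 13 14 15 16 17 18 19 20 21 22 23 24 25
G :  0  0  1  1  0  2  1  0  0  1  1  0  2  1  0  0  1  1  0  2  1  0  0  1  1  0
Pile A: G(25) = 0.
Pile B: G(10) = 1.
Combined Grundy value = 0 ⊕ 1 = 1.

1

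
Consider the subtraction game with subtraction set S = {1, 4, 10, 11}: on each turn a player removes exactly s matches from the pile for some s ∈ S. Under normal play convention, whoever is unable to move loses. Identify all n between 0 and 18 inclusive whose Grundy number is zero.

n :  0  1  2  3  4  5  6  7  8  9 10 11 12 13 14 15 16 17 18
G :  0  1  0  1  2  0  1  0  1  2  3  2  3  4  0  1  2  3  2
P-positions are exactly the n with G(n) = 0.

0, 2, 5, 7, 14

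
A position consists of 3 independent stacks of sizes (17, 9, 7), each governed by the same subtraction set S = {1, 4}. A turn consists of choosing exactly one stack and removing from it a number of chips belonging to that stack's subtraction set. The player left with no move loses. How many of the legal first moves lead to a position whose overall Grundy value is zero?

All stacks use S = {1, 4}:
G(0) = 0
G(1) = mex{0} = 1
G(2) = mex{1} = 0
G(3) = mex{0} = 1
G(4) = mex{1,0} = 2
G(5) = mex{2,1} = 0
G(6) = mex{0,0} = 1
G(7) = mex{1,1} = 0
G(8) = mex{0,2} = 1
G(9) = mex{1,0} = 2
G(10) = mex{2,1} = 0
G(11) = mex{0,0} = 1
G(12) = mex{1,1} = 0
G(13) = mex{0,2} = 1
G(14) = mex{1,0} = 2
G(15) = mex{2,1} = 0
G(16) = mex{0,0} = 1
G(17) = mex{1,1} = 0
Stack A: G(17) = 0.
Stack B: G(9) = 2.
Stack C: G(7) = 0.
Combined Grundy value = 0 ⊕ 2 ⊕ 0 = 2.
A winning move leaves total XOR = 0, i.e. changes one component's Grundy value g to g ⊕ X where X is the current total.
Stack A: need g' = 0⊕2 = 2. Options: 17−1→G=1, 17−4→G=1. Hits: 0.
Stack B: need g' = 2⊕2 = 0. Options: 9−1→G=1, 9−4→G=0. Hits: 1.
Stack C: need g' = 0⊕2 = 2. Options: 7−1→G=1, 7−4→G=1. Hits: 0.

1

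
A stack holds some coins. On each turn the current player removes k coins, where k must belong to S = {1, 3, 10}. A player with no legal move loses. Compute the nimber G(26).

G(0) = 0
G(1) = mex{0} = 1
G(2) = mex{1} = 0
G(3) = mex{0,0} = 1
G(4) = mex{1,1} = 0
G(5) = mex{0,0} = 1
G(6) = mex{1,1} = 0
G(7) = mex{0,0} = 1
G(8) = mex{1,1} = 0
G(9) = mex{0,0} = 1
G(10) = mex{1,1,0} = 2
G(11) = mex{2,0,1} = 3
G(12) = mex{3,1,0} = 2
G(13) = mex{2,2,1} = 0
G(14) = mex{0,3,0} = 1
G(15) = mex{1,2,1} = 0
G(16) = mex{0,0,0} = 1
G(17) = mex{1,1,1} = 0
G(18) = mex{0,0,0} = 1
G(19) = mex{1,1,1} = 0
G(20) = mex{0,0,2} = 1
G(21) = mex{1,1,3} = 0
G(22) = mex{0,0,2} = 1
G(23) = mex{1,1,0} = 2
G(24) = mex{2,0,1} = 3
G(25) = mex{3,1,0} = 2
G(26) = mex{2,2,1} = 0

0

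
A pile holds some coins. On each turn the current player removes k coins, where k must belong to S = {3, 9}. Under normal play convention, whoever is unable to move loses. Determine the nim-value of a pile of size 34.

n :  0  1  2  3  4  5  6  7  8  9 10 11 12 13 14 15 16 17 18 19 20 21 22 23 24 25 26 27 28 29 30 31 32 33 34
G :  0  0  0  1  1  1  0  0  0  1  1  1  0  0  0  1  1  1  0  0  0  1  1  1  0  0  0  1  1  1  0  0  0  1  1

1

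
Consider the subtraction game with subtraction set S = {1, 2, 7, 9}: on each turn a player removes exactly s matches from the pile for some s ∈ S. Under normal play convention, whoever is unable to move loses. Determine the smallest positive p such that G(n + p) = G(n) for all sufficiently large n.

G(0) = 0
G(1) = mex{0} = 1
G(2) = mex{1,0} = 2
G(3) = mex{2,1} = 0
G(4) = mex{0,2} = 1
G(5) = mex{1,0} = 2
G(6) = mex{2,1} = 0
G(7) = mex{0,2,0} = 1
G(8) = mex{1,0,1} = 2
G(9) = mex{2,1,2,0} = 3
G(10) = mex{3,2,0,1} = 4
G(11) = mex{4,3,1,2} = 0
G(12) = mex{0,4,2,0} = 1
G(13) = mex{1,0,0,1} = 2
G(14) = mex{2,1,1,2} = 0
G(15) = mex{0,2,2,0} = 1
G(16) = mex{1,0,3,1} = 2
G(17) = mex{2,1,4,2} = 0
G(18) = mex{0,2,0,3} = 1
G(19) = mex{1,0,1,4} = 2
G(20) = mex{2,1,2,0} = 3
G(21) = mex{3,2,0,1} = 4
G(22) = mex{4,3,1,2} = 0
G(23) = mex{0,4,2,0} = 1
G(n+11) = G(n) holds for n = 0,…,8 (a full window of length max(S) = 9), so the sequence is purely periodic with period 11.

11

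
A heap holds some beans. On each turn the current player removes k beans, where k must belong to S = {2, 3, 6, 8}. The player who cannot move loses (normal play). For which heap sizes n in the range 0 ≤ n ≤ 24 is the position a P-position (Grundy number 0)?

0, 1, 5, 10, 14, 15, 19, 24

G(0) = 0
G(1) = mex{} = 0
G(2) = mex{0} = 1
G(3) = mex{0,0} = 1
G(4) = mex{1,0} = 2
G(5) = mex{1,1} = 0
G(6) = mex{2,1,0} = 3
G(7) = mex{0,2,0} = 1
G(8) = mex{3,0,1,0} = 2
G(9) = mex{1,3,1,0} = 2
G(10) = mex{2,1,2,1} = 0
G(11) = mex{2,2,0,1} = 3
G(12) = mex{0,2,3,2} = 1
G(13) = mex{3,0,1,0} = 2
G(14) = mex{1,3,2,3} = 0
G(15) = mex{2,1,2,1} = 0
G(16) = mex{0,2,0,2} = 1
G(17) = mex{0,0,3,2} = 1
G(18) = mex{1,0,1,0} = 2
G(19) = mex{1,1,2,3} = 0
G(20) = mex{2,1,0,1} = 3
G(21) = mex{0,2,0,2} = 1
G(22) = mex{3,0,1,0} = 2
G(23) = mex{1,3,1,0} = 2
G(24) = mex{2,1,2,1} = 0
P-positions are exactly the n with G(n) = 0.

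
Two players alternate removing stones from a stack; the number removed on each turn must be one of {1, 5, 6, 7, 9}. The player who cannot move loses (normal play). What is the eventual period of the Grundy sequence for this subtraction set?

G(0) = 0
G(1) = mex{0} = 1
G(2) = mex{1} = 0
G(3) = mex{0} = 1
G(4) = mex{1} = 0
G(5) = mex{0,0} = 1
G(6) = mex{1,1,0} = 2
G(7) = mex{2,0,1,0} = 3
G(8) = mex{3,1,0,1} = 2
G(9) = mex{2,0,1,0,0} = 3
G(10) = mex{3,1,0,1,1} = 2
G(11) = mex{2,2,1,0,0} = 3
G(12) = mex{3,3,2,1,1} = 0
G(13) = mex{0,2,3,2,0} = 1
G(14) = mex{1,3,2,3,1} = 0
G(15) = mex{0,2,3,2,2} = 1
G(16) = mex{1,3,2,3,3} = 0
G(17) = mex{0,0,3,2,2} = 1
G(18) = mex{1,1,0,3,3} = 2
G(19) = mex{2,0,1,0,2} = 3
G(20) = mex{3,1,0,1,3} = 2
G(21) = mex{2,0,1,0,0} = 3
G(22) = mex{3,1,0,1,1} = 2
G(23) = mex{2,2,1,0,0} = 3
G(24) = mex{3,3,2,1,1} = 0
G(25) = mex{0,2,3,2,0} = 1
G(n+12) = G(n) holds for n = 0,…,8 (a full window of length max(S) = 9), so the sequence is purely periodic with period 12.

12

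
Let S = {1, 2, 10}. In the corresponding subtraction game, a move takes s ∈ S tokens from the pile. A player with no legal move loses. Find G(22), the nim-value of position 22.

G(0) = 0
G(1) = mex{0} = 1
G(2) = mex{1,0} = 2
G(3) = mex{2,1} = 0
G(4) = mex{0,2} = 1
G(5) = mex{1,0} = 2
G(6) = mex{2,1} = 0
G(7) = mex{0,2} = 1
G(8) = mex{1,0} = 2
G(9) = mex{2,1} = 0
G(10) = mex{0,2,0} = 1
G(11) = mex{1,0,1} = 2
G(12) = mex{2,1,2} = 0
G(13) = mex{0,2,0} = 1
G(14) = mex{1,0,1} = 2
G(15) = mex{2,1,2} = 0
G(16) = mex{0,2,0} = 1
G(17) = mex{1,0,1} = 2
G(18) = mex{2,1,2} = 0
G(19) = mex{0,2,0} = 1
G(20) = mex{1,0,1} = 2
G(21) = mex{2,1,2} = 0
G(22) = mex{0,2,0} = 1

1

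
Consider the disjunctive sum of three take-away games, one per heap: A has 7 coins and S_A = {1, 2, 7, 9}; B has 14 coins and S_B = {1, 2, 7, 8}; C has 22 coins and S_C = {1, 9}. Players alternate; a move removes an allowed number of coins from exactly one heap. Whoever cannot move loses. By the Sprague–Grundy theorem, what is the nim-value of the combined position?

3

Heap A, S = {1, 2, 7, 9}:
G(0) = 0
G(1) = mex{0} = 1
G(2) = mex{1,0} = 2
G(3) = mex{2,1} = 0
G(4) = mex{0,2} = 1
G(5) = mex{1,0} = 2
G(6) = mex{2,1} = 0
G(7) = mex{0,2,0} = 1
G_A(7) = 1.
Heap B, S = {1, 2, 7, 8}:
n :  0  1  2  3  4  5  6  7  8  9 10 11 12 13 14
G :  0  1  2  0  1  2  0  1  2  0  1  2  0  1  2
G_B(14) = 2.
Heap C, S = {1, 9}:
n :  0  1  2  3  4  5  6  7  8  9 10 11 12 13 14 15 16 17 18 19 20 21 22
G :  0  1  0  1  0  1  0  1  0  1  0  1  0  1  0  1  0  1  0  1  0  1  0
G_C(22) = 0.
Combined Grundy value = 1 ⊕ 2 ⊕ 0 = 3.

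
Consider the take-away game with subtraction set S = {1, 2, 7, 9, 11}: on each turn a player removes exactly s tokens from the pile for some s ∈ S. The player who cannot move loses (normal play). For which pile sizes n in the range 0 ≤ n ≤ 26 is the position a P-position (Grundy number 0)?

n :  0  1  2  3  4  5  6  7  8  9 10 11 12 13 14 15 16 17 18 19 20 21 22 23 24 25 26
G :  0  1  2  0  1  2  0  1  2  3  4  5  3  4  5  3  0  1  2  0  1  2  0  1  2  3  4
P-positions are exactly the n with G(n) = 0.

0, 3, 6, 16, 19, 22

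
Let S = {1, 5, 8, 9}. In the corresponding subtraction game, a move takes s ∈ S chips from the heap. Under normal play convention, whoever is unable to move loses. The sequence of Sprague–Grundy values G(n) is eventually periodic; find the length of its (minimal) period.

16

G(0) = 0
G(1) = mex{0} = 1
G(2) = mex{1} = 0
G(3) = mex{0} = 1
G(4) = mex{1} = 0
G(5) = mex{0,0} = 1
G(6) = mex{1,1} = 0
G(7) = mex{0,0} = 1
G(8) = mex{1,1,0} = 2
G(9) = mex{2,0,1,0} = 3
G(10) = mex{3,1,0,1} = 2
G(11) = mex{2,0,1,0} = 3
G(12) = mex{3,1,0,1} = 2
G(13) = mex{2,2,1,0} = 3
G(14) = mex{3,3,0,1} = 2
G(15) = mex{2,2,1,0} = 3
G(16) = mex{3,3,2,1} = 0
G(17) = mex{0,2,3,2} = 1
G(18) = mex{1,3,2,3} = 0
G(19) = mex{0,2,3,2} = 1
G(20) = mex{1,3,2,3} = 0
G(21) = mex{0,0,3,2} = 1
G(22) = mex{1,1,2,3} = 0
G(23) = mex{0,0,3,2} = 1
G(24) = mex{1,1,0,3} = 2
G(25) = mex{2,0,1,0} = 3
G(26) = mex{3,1,0,1} = 2
G(27) = mex{2,0,1,0} = 3
G(28) = mex{3,1,0,1} = 2
G(29) = mex{2,2,1,0} = 3
G(30) = mex{3,3,0,1} = 2
G(31) = mex{2,2,1,0} = 3
G(32) = mex{3,3,2,1} = 0
G(33) = mex{0,2,3,2} = 1
G(n+16) = G(n) holds for n = 0,…,8 (a full window of length max(S) = 9), so the sequence is purely periodic with period 16.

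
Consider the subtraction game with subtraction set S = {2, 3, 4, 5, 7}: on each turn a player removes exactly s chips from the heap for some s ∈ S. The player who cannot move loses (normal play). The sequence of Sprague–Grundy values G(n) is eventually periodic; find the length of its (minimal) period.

9

G(0) = 0
G(1) = mex{} = 0
G(2) = mex{0} = 1
G(3) = mex{0,0} = 1
G(4) = mex{1,0,0} = 2
G(5) = mex{1,1,0,0} = 2
G(6) = mex{2,1,1,0} = 3
G(7) = mex{2,2,1,1,0} = 3
G(8) = mex{3,2,2,1,0} = 4
G(9) = mex{3,3,2,2,1} = 0
G(10) = mex{4,3,3,2,1} = 0
G(11) = mex{0,4,3,3,2} = 1
G(12) = mex{0,0,4,3,2} = 1
G(13) = mex{1,0,0,4,3} = 2
G(14) = mex{1,1,0,0,3} = 2
G(15) = mex{2,1,1,0,4} = 3
G(16) = mex{2,2,1,1,0} = 3
G(17) = mex{3,2,2,1,0} = 4
G(18) = mex{3,3,2,2,1} = 0
G(19) = mex{4,3,3,2,1} = 0
G(n+9) = G(n) holds for n = 0,…,6 (a full window of length max(S) = 7), so the sequence is purely periodic with period 9.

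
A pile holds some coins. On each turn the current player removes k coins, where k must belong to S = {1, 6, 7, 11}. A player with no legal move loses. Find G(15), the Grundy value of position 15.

n :  0  1  2  3  4  5  6  7  8  9 10 11 12 13 14 15
G :  0  1  0  1  0  1  2  3  2  3  2  3  0  1  0  1

1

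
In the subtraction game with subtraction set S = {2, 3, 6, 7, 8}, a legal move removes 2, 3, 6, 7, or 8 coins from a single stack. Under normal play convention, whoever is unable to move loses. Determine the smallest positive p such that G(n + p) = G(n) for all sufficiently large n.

14

n :  0  1  2  3  4  5  6  7  8  9 10 11 12 13 14 15 16 17 18 19 20 21 22 23 24 25 26 27 28 29
G :  0  0  1  1  2  0  3  1  2  2  0  3  1  2  0  0  1  1  2  0  3  1  2  2  0  3  1  2  0  0
G(n+14) = G(n) holds for n = 0,…,7 (a full window of length max(S) = 8), so the sequence is purely periodic with period 14.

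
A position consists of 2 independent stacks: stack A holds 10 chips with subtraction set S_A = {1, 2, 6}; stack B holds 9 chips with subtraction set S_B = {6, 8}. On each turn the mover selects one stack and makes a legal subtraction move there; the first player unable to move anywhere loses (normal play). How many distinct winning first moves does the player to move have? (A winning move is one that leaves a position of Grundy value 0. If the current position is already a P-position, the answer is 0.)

Stack A, S = {1, 2, 6}:
n :  0  1  2  3  4  5  6  7  8  9 10
G :  0  1  2  0  1  2  3  0  1  2  0
G_A(10) = 0.
Stack B, S = {6, 8}:
n : 0 1 2 3 4 5 6 7 8 9
G : 0 0 0 0 0 0 1 1 1 1
G_B(9) = 1.
Combined Grundy value = 0 ⊕ 1 = 1.
A winning move leaves total XOR = 0, i.e. changes one component's Grundy value g to g ⊕ X where X is the current total.
Stack A: need g' = 0⊕1 = 1. Options: 10−1→G=2, 10−2→G=1, 10−6→G=1. Hits: 2.
Stack B: need g' = 1⊕1 = 0. Options: 9−6→G=0, 9−8→G=0. Hits: 2.

4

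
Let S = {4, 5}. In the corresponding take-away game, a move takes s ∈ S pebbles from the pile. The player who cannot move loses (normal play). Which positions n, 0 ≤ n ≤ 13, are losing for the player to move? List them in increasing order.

G(0) = 0
G(1) = mex{} = 0
G(2) = mex{} = 0
G(3) = mex{} = 0
G(4) = mex{0} = 1
G(5) = mex{0,0} = 1
G(6) = mex{0,0} = 1
G(7) = mex{0,0} = 1
G(8) = mex{1,0} = 2
G(9) = mex{1,1} = 0
G(10) = mex{1,1} = 0
G(11) = mex{1,1} = 0
G(12) = mex{2,1} = 0
G(13) = mex{0,2} = 1
P-positions are exactly the n with G(n) = 0.

0, 1, 2, 3, 9, 10, 11, 12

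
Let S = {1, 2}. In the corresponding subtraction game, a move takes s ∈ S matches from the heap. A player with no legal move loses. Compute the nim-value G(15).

0

n :  0  1  2  3  4  5  6  7  8  9 10 11 12 13 14 15
G :  0  1  2  0  1  2  0  1  2  0  1  2  0  1  2  0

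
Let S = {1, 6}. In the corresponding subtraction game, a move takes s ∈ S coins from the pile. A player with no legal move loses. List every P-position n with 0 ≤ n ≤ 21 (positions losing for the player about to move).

0, 2, 4, 7, 9, 11, 14, 16, 18, 21

G(0) = 0
G(1) = mex{0} = 1
G(2) = mex{1} = 0
G(3) = mex{0} = 1
G(4) = mex{1} = 0
G(5) = mex{0} = 1
G(6) = mex{1,0} = 2
G(7) = mex{2,1} = 0
G(8) = mex{0,0} = 1
G(9) = mex{1,1} = 0
G(10) = mex{0,0} = 1
G(11) = mex{1,1} = 0
G(12) = mex{0,2} = 1
G(13) = mex{1,0} = 2
G(14) = mex{2,1} = 0
G(15) = mex{0,0} = 1
G(16) = mex{1,1} = 0
G(17) = mex{0,0} = 1
G(18) = mex{1,1} = 0
G(19) = mex{0,2} = 1
G(20) = mex{1,0} = 2
G(21) = mex{2,1} = 0
P-positions are exactly the n with G(n) = 0.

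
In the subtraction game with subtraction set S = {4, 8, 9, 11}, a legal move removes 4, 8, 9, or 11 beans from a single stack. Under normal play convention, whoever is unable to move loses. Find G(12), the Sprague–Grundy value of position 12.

3

G(0) = 0
G(1) = mex{} = 0
G(2) = mex{} = 0
G(3) = mex{} = 0
G(4) = mex{0} = 1
G(5) = mex{0} = 1
G(6) = mex{0} = 1
G(7) = mex{0} = 1
G(8) = mex{1,0} = 2
G(9) = mex{1,0,0} = 2
G(10) = mex{1,0,0} = 2
G(11) = mex{1,0,0,0} = 2
G(12) = mex{2,1,0,0} = 3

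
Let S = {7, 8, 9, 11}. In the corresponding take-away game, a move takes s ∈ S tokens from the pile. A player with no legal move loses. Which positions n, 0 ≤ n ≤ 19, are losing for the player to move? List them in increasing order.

0, 1, 2, 3, 4, 5, 6, 18, 19

G(0) = 0
G(1) = mex{} = 0
G(2) = mex{} = 0
G(3) = mex{} = 0
G(4) = mex{} = 0
G(5) = mex{} = 0
G(6) = mex{} = 0
G(7) = mex{0} = 1
G(8) = mex{0,0} = 1
G(9) = mex{0,0,0} = 1
G(10) = mex{0,0,0} = 1
G(11) = mex{0,0,0,0} = 1
G(12) = mex{0,0,0,0} = 1
G(13) = mex{0,0,0,0} = 1
G(14) = mex{1,0,0,0} = 2
G(15) = mex{1,1,0,0} = 2
G(16) = mex{1,1,1,0} = 2
G(17) = mex{1,1,1,0} = 2
G(18) = mex{1,1,1,1} = 0
G(19) = mex{1,1,1,1} = 0
P-positions are exactly the n with G(n) = 0.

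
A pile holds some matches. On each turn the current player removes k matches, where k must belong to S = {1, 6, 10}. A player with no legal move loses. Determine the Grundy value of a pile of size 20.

0

G(0) = 0
G(1) = mex{0} = 1
G(2) = mex{1} = 0
G(3) = mex{0} = 1
G(4) = mex{1} = 0
G(5) = mex{0} = 1
G(6) = mex{1,0} = 2
G(7) = mex{2,1} = 0
G(8) = mex{0,0} = 1
G(9) = mex{1,1} = 0
G(10) = mex{0,0,0} = 1
G(11) = mex{1,1,1} = 0
G(12) = mex{0,2,0} = 1
G(13) = mex{1,0,1} = 2
G(14) = mex{2,1,0} = 3
G(15) = mex{3,0,1} = 2
G(16) = mex{2,1,2} = 0
G(17) = mex{0,0,0} = 1
G(18) = mex{1,1,1} = 0
G(19) = mex{0,2,0} = 1
G(20) = mex{1,3,1} = 0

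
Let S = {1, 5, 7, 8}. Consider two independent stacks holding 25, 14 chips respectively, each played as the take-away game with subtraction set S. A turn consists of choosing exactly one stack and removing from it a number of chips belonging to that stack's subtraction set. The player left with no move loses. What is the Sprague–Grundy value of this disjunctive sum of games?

0

All stacks use S = {1, 5, 7, 8}:
n :  0  1  2  3  4  5  6  7  8  9 10 11 12 13 14 15 16 17 18 19 20 21 22 23 24 25
G :  0  1  0  1  0  1  0  1  2  3  2  3  2  3  2  0  1  0  1  0  1  0  1  2  3  2
Stack A: G(25) = 2.
Stack B: G(14) = 2.
Combined Grundy value = 2 ⊕ 2 = 0.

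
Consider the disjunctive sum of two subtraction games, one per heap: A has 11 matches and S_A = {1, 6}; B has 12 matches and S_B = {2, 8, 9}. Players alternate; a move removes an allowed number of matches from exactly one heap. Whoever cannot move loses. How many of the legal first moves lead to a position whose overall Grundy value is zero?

Heap A, S = {1, 6}:
n :  0  1  2  3  4  5  6  7  8  9 10 11
G :  0  1  0  1  0  1  2  0  1  0  1  0
G_A(11) = 0.
Heap B, S = {2, 8, 9}:
G(0) = 0
G(1) = mex{} = 0
G(2) = mex{0} = 1
G(3) = mex{0} = 1
G(4) = mex{1} = 0
G(5) = mex{1} = 0
G(6) = mex{0} = 1
G(7) = mex{0} = 1
G(8) = mex{1,0} = 2
G(9) = mex{1,0,0} = 2
G(10) = mex{2,1,0} = 3
G(11) = mex{2,1,1} = 0
G(12) = mex{3,0,1} = 2
G_B(12) = 2.
Combined Grundy value = 0 ⊕ 2 = 2.
A winning move leaves total XOR = 0, i.e. changes one component's Grundy value g to g ⊕ X where X is the current total.
Heap A: need g' = 0⊕2 = 2. Options: 11−1→G=1, 11−6→G=1. Hits: 0.
Heap B: need g' = 2⊕2 = 0. Options: 12−2→G=3, 12−8→G=0, 12−9→G=1. Hits: 1.

1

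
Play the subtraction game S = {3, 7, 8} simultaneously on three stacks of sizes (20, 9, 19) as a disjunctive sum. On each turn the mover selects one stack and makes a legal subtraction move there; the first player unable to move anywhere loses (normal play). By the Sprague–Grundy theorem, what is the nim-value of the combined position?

1

All stacks use S = {3, 7, 8}:
G(0) = 0
G(1) = mex{} = 0
G(2) = mex{} = 0
G(3) = mex{0} = 1
G(4) = mex{0} = 1
G(5) = mex{0} = 1
G(6) = mex{1} = 0
G(7) = mex{1,0} = 2
G(8) = mex{1,0,0} = 2
G(9) = mex{0,0,0} = 1
G(10) = mex{2,1,0} = 3
G(11) = mex{2,1,1} = 0
G(12) = mex{1,1,1} = 0
G(13) = mex{3,0,1} = 2
G(14) = mex{0,2,0} = 1
G(15) = mex{0,2,2} = 1
G(16) = mex{2,1,2} = 0
G(17) = mex{1,3,1} = 0
G(18) = mex{1,0,3} = 2
G(19) = mex{0,0,0} = 1
G(20) = mex{0,2,0} = 1
Stack A: G(20) = 1.
Stack B: G(9) = 1.
Stack C: G(19) = 1.
Combined Grundy value = 1 ⊕ 1 ⊕ 1 = 1.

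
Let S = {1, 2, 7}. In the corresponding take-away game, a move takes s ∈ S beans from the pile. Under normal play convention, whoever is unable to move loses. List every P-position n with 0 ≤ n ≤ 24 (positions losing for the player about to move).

n :  0  1  2  3  4  5  6  7  8  9 10 11 12 13 14 15 16 17 18 19 20 21 22 23 24
G :  0  1  2  0  1  2  0  1  2  0  1  2  0  1  2  0  1  2  0  1  2  0  1  2  0
P-positions are exactly the n with G(n) = 0.

0, 3, 6, 9, 12, 15, 18, 21, 24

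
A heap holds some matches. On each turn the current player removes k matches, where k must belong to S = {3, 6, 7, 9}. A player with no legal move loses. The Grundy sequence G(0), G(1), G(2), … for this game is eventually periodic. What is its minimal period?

G(0) = 0
G(1) = mex{} = 0
G(2) = mex{} = 0
G(3) = mex{0} = 1
G(4) = mex{0} = 1
G(5) = mex{0} = 1
G(6) = mex{1,0} = 2
G(7) = mex{1,0,0} = 2
G(8) = mex{1,0,0} = 2
G(9) = mex{2,1,0,0} = 3
G(10) = mex{2,1,1,0} = 3
G(11) = mex{2,1,1,0} = 3
G(12) = mex{3,2,1,1} = 0
G(13) = mex{3,2,2,1} = 0
G(14) = mex{3,2,2,1} = 0
G(15) = mex{0,3,2,2} = 1
G(16) = mex{0,3,3,2} = 1
G(17) = mex{0,3,3,2} = 1
G(18) = mex{1,0,3,3} = 2
G(19) = mex{1,0,0,3} = 2
G(20) = mex{1,0,0,3} = 2
G(21) = mex{2,1,0,0} = 3
G(22) = mex{2,1,1,0} = 3
G(23) = mex{2,1,1,0} = 3
G(24) = mex{3,2,1,1} = 0
G(25) = mex{3,2,2,1} = 0
G(n+12) = G(n) holds for n = 0,…,8 (a full window of length max(S) = 9), so the sequence is purely periodic with period 12.

12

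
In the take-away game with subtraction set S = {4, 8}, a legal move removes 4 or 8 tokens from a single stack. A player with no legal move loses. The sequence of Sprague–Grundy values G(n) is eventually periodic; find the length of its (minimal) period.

12

n :  0  1  2  3  4  5  6  7  8  9 10 11 12 13 14 15 16 17 18 19 20 21 22 23 24 25
G :  0  0  0  0  1  1  1  1  2  2  2  2  0  0  0  0  1  1  1  1  2  2  2  2  0  0
G(n+12) = G(n) holds for n = 0,…,7 (a full window of length max(S) = 8), so the sequence is purely periodic with period 12.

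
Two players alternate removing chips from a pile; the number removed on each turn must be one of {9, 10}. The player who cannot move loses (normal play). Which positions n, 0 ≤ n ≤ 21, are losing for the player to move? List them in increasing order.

G(0) = 0
G(1) = mex{} = 0
G(2) = mex{} = 0
G(3) = mex{} = 0
G(4) = mex{} = 0
G(5) = mex{} = 0
G(6) = mex{} = 0
G(7) = mex{} = 0
G(8) = mex{} = 0
G(9) = mex{0} = 1
G(10) = mex{0,0} = 1
G(11) = mex{0,0} = 1
G(12) = mex{0,0} = 1
G(13) = mex{0,0} = 1
G(14) = mex{0,0} = 1
G(15) = mex{0,0} = 1
G(16) = mex{0,0} = 1
G(17) = mex{0,0} = 1
G(18) = mex{1,0} = 2
G(19) = mex{1,1} = 0
G(20) = mex{1,1} = 0
G(21) = mex{1,1} = 0
P-positions are exactly the n with G(n) = 0.

0, 1, 2, 3, 4, 5, 6, 7, 8, 19, 20, 21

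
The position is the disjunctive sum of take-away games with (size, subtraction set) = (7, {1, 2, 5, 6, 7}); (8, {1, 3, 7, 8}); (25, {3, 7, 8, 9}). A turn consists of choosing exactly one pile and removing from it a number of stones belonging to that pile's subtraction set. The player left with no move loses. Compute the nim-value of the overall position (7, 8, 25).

Pile A, S = {1, 2, 5, 6, 7}:
G(0) = 0
G(1) = mex{0} = 1
G(2) = mex{1,0} = 2
G(3) = mex{2,1} = 0
G(4) = mex{0,2} = 1
G(5) = mex{1,0,0} = 2
G(6) = mex{2,1,1,0} = 3
G(7) = mex{3,2,2,1,0} = 4
G_A(7) = 4.
Pile B, S = {1, 3, 7, 8}:
n : 0 1 2 3 4 5 6 7 8
G : 0 1 0 1 0 1 0 1 2
G_B(8) = 2.
Pile C, S = {3, 7, 8, 9}:
G(0) = 0
G(1) = mex{} = 0
G(2) = mex{} = 0
G(3) = mex{0} = 1
G(4) = mex{0} = 1
G(5) = mex{0} = 1
G(6) = mex{1} = 0
G(7) = mex{1,0} = 2
G(8) = mex{1,0,0} = 2
G(9) = mex{0,0,0,0} = 1
G(10) = mex{2,1,0,0} = 3
G(11) = mex{2,1,1,0} = 3
G(12) = mex{1,1,1,1} = 0
G(13) = mex{3,0,1,1} = 2
G(14) = mex{3,2,0,1} = 4
G(15) = mex{0,2,2,0} = 1
G(16) = mex{2,1,2,2} = 0
G(17) = mex{4,3,1,2} = 0
G(18) = mex{1,3,3,1} = 0
G(19) = mex{0,0,3,3} = 1
G(20) = mex{0,2,0,3} = 1
G(21) = mex{0,4,2,0} = 1
G(22) = mex{1,1,4,2} = 0
G(23) = mex{1,0,1,4} = 2
G(24) = mex{1,0,0,1} = 2
G(25) = mex{0,0,0,0} = 1
G_C(25) = 1.
Combined Grundy value = 4 ⊕ 2 ⊕ 1 = 7.

7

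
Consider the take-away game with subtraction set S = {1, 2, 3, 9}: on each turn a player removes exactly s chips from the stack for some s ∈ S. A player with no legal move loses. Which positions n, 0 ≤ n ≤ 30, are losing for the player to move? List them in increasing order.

G(0) = 0
G(1) = mex{0} = 1
G(2) = mex{1,0} = 2
G(3) = mex{2,1,0} = 3
G(4) = mex{3,2,1} = 0
G(5) = mex{0,3,2} = 1
G(6) = mex{1,0,3} = 2
G(7) = mex{2,1,0} = 3
G(8) = mex{3,2,1} = 0
G(9) = mex{0,3,2,0} = 1
G(10) = mex{1,0,3,1} = 2
G(11) = mex{2,1,0,2} = 3
G(12) = mex{3,2,1,3} = 0
G(13) = mex{0,3,2,0} = 1
G(14) = mex{1,0,3,1} = 2
G(15) = mex{2,1,0,2} = 3
G(16) = mex{3,2,1,3} = 0
G(17) = mex{0,3,2,0} = 1
G(18) = mex{1,0,3,1} = 2
G(19) = mex{2,1,0,2} = 3
G(20) = mex{3,2,1,3} = 0
G(21) = mex{0,3,2,0} = 1
G(22) = mex{1,0,3,1} = 2
G(23) = mex{2,1,0,2} = 3
G(24) = mex{3,2,1,3} = 0
G(25) = mex{0,3,2,0} = 1
G(26) = mex{1,0,3,1} = 2
G(27) = mex{2,1,0,2} = 3
G(28) = mex{3,2,1,3} = 0
G(29) = mex{0,3,2,0} = 1
G(30) = mex{1,0,3,1} = 2
P-positions are exactly the n with G(n) = 0.

0, 4, 8, 12, 16, 20, 24, 28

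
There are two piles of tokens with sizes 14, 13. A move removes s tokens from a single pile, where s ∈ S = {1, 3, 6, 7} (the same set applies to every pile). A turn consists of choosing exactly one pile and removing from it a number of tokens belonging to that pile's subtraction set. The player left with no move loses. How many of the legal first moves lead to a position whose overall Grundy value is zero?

All piles use S = {1, 3, 6, 7}:
G(0) = 0
G(1) = mex{0} = 1
G(2) = mex{1} = 0
G(3) = mex{0,0} = 1
G(4) = mex{1,1} = 0
G(5) = mex{0,0} = 1
G(6) = mex{1,1,0} = 2
G(7) = mex{2,0,1,0} = 3
G(8) = mex{3,1,0,1} = 2
G(9) = mex{2,2,1,0} = 3
G(10) = mex{3,3,0,1} = 2
G(11) = mex{2,2,1,0} = 3
G(12) = mex{3,3,2,1} = 0
G(13) = mex{0,2,3,2} = 1
G(14) = mex{1,3,2,3} = 0
Pile A: G(14) = 0.
Pile B: G(13) = 1.
Combined Grundy value = 0 ⊕ 1 = 1.
A winning move leaves total XOR = 0, i.e. changes one component's Grundy value g to g ⊕ X where X is the current total.
Pile A: need g' = 0⊕1 = 1. Options: 14−1→G=1, 14−3→G=3, 14−6→G=2, 14−7→G=3. Hits: 1.
Pile B: need g' = 1⊕1 = 0. Options: 13−1→G=0, 13−3→G=2, 13−6→G=3, 13−7→G=2. Hits: 1.

2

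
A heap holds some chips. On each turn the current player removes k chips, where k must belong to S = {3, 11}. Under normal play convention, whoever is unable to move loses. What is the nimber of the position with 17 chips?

1

n :  0  1  2  3  4  5  6  7  8  9 10 11 12 13 14 15 16 17
G :  0  0  0  1  1  1  0  0  0  1  1  1  2  2  0  0  0  1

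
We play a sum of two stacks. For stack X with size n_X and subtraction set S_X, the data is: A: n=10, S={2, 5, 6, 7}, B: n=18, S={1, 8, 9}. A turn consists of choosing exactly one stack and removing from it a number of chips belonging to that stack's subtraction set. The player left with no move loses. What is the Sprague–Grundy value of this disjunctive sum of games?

3

Stack A, S = {2, 5, 6, 7}:
n :  0  1  2  3  4  5  6  7  8  9 10
G :  0  0  1  1  0  2  1  3  2  2  3
G_A(10) = 3.
Stack B, S = {1, 8, 9}:
n :  0  1  2  3  4  5  6  7  8  9 10 11 12 13 14 15 16 17 18
G :  0  1  0  1  0  1  0  1  2  3  2  3  2  3  2  3  0  1  0
G_B(18) = 0.
Combined Grundy value = 3 ⊕ 0 = 3.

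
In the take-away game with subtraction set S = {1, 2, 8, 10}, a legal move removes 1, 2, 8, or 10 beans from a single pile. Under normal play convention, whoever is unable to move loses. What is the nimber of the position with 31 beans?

G(0) = 0
G(1) = mex{0} = 1
G(2) = mex{1,0} = 2
G(3) = mex{2,1} = 0
G(4) = mex{0,2} = 1
G(5) = mex{1,0} = 2
G(6) = mex{2,1} = 0
G(7) = mex{0,2} = 1
G(8) = mex{1,0,0} = 2
G(9) = mex{2,1,1} = 0
G(10) = mex{0,2,2,0} = 1
G(11) = mex{1,0,0,1} = 2
G(12) = mex{2,1,1,2} = 0
G(13) = mex{0,2,2,0} = 1
G(14) = mex{1,0,0,1} = 2
G(15) = mex{2,1,1,2} = 0
G(16) = mex{0,2,2,0} = 1
G(17) = mex{1,0,0,1} = 2
G(18) = mex{2,1,1,2} = 0
G(19) = mex{0,2,2,0} = 1
G(20) = mex{1,0,0,1} = 2
G(21) = mex{2,1,1,2} = 0
G(22) = mex{0,2,2,0} = 1
G(23) = mex{1,0,0,1} = 2
G(24) = mex{2,1,1,2} = 0
G(25) = mex{0,2,2,0} = 1
G(26) = mex{1,0,0,1} = 2
G(27) = mex{2,1,1,2} = 0
G(28) = mex{0,2,2,0} = 1
G(29) = mex{1,0,0,1} = 2
G(30) = mex{2,1,1,2} = 0
G(31) = mex{0,2,2,0} = 1

1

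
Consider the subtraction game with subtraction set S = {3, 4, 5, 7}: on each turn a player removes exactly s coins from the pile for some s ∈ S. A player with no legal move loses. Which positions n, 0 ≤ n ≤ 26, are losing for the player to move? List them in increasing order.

0, 1, 2, 10, 11, 12, 20, 21, 22

n :  0  1  2  3  4  5  6  7  8  9 10 11 12 13 14 15 16 17 18 19 20 21 22 23 24 25 26
G :  0  0  0  1  1  1  2  2  2  3  0  0  0  1  1  1  2  2  2  3  0  0  0  1  1  1  2
P-positions are exactly the n with G(n) = 0.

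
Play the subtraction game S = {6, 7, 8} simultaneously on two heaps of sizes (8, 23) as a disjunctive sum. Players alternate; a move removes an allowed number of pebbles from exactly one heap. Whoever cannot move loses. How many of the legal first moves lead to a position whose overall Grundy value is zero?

All heaps use S = {6, 7, 8}:
G(0) = 0
G(1) = mex{} = 0
G(2) = mex{} = 0
G(3) = mex{} = 0
G(4) = mex{} = 0
G(5) = mex{} = 0
G(6) = mex{0} = 1
G(7) = mex{0,0} = 1
G(8) = mex{0,0,0} = 1
G(9) = mex{0,0,0} = 1
G(10) = mex{0,0,0} = 1
G(11) = mex{0,0,0} = 1
G(12) = mex{1,0,0} = 2
G(13) = mex{1,1,0} = 2
G(14) = mex{1,1,1} = 0
G(15) = mex{1,1,1} = 0
G(16) = mex{1,1,1} = 0
G(17) = mex{1,1,1} = 0
G(18) = mex{2,1,1} = 0
G(19) = mex{2,2,1} = 0
G(20) = mex{0,2,2} = 1
G(21) = mex{0,0,2} = 1
G(22) = mex{0,0,0} = 1
G(23) = mex{0,0,0} = 1
Heap A: G(8) = 1.
Heap B: G(23) = 1.
Combined Grundy value = 1 ⊕ 1 = 0.
A winning move leaves total XOR = 0, i.e. changes one component's Grundy value g to g ⊕ X where X is the current total.
Heap A: target g' = 1⊕0 = 1, but every legal move changes the Grundy value (mex property), so 0 moves.
Heap B: target g' = 1⊕0 = 1, but every legal move changes the Grundy value (mex property), so 0 moves.

0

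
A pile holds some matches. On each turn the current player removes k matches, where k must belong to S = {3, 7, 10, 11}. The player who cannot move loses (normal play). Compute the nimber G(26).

2

G(0) = 0
G(1) = mex{} = 0
G(2) = mex{} = 0
G(3) = mex{0} = 1
G(4) = mex{0} = 1
G(5) = mex{0} = 1
G(6) = mex{1} = 0
G(7) = mex{1,0} = 2
G(8) = mex{1,0} = 2
G(9) = mex{0,0} = 1
G(10) = mex{2,1,0} = 3
G(11) = mex{2,1,0,0} = 3
G(12) = mex{1,1,0,0} = 2
G(13) = mex{3,0,1,0} = 2
G(14) = mex{3,2,1,1} = 0
G(15) = mex{2,2,1,1} = 0
G(16) = mex{2,1,0,1} = 3
G(17) = mex{0,3,2,0} = 1
G(18) = mex{0,3,2,2} = 1
G(19) = mex{3,2,1,2} = 0
G(20) = mex{1,2,3,1} = 0
G(21) = mex{1,0,3,3} = 2
G(22) = mex{0,0,2,3} = 1
G(23) = mex{0,3,2,2} = 1
G(24) = mex{2,1,0,2} = 3
G(25) = mex{1,1,0,0} = 2
G(26) = mex{1,0,3,0} = 2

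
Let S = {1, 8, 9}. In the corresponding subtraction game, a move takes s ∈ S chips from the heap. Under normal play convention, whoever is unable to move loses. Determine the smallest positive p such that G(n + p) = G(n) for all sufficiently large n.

16

G(0) = 0
G(1) = mex{0} = 1
G(2) = mex{1} = 0
G(3) = mex{0} = 1
G(4) = mex{1} = 0
G(5) = mex{0} = 1
G(6) = mex{1} = 0
G(7) = mex{0} = 1
G(8) = mex{1,0} = 2
G(9) = mex{2,1,0} = 3
G(10) = mex{3,0,1} = 2
G(11) = mex{2,1,0} = 3
G(12) = mex{3,0,1} = 2
G(13) = mex{2,1,0} = 3
G(14) = mex{3,0,1} = 2
G(15) = mex{2,1,0} = 3
G(16) = mex{3,2,1} = 0
G(17) = mex{0,3,2} = 1
G(18) = mex{1,2,3} = 0
G(19) = mex{0,3,2} = 1
G(20) = mex{1,2,3} = 0
G(21) = mex{0,3,2} = 1
G(22) = mex{1,2,3} = 0
G(23) = mex{0,3,2} = 1
G(24) = mex{1,0,3} = 2
G(25) = mex{2,1,0} = 3
G(26) = mex{3,0,1} = 2
G(27) = mex{2,1,0} = 3
G(28) = mex{3,0,1} = 2
G(29) = mex{2,1,0} = 3
G(30) = mex{3,0,1} = 2
G(31) = mex{2,1,0} = 3
G(32) = mex{3,2,1} = 0
G(33) = mex{0,3,2} = 1
G(n+16) = G(n) holds for n = 0,…,8 (a full window of length max(S) = 9), so the sequence is purely periodic with period 16.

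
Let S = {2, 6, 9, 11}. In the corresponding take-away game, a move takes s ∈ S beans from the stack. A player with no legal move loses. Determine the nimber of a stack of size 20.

1

G(0) = 0
G(1) = mex{} = 0
G(2) = mex{0} = 1
G(3) = mex{0} = 1
G(4) = mex{1} = 0
G(5) = mex{1} = 0
G(6) = mex{0,0} = 1
G(7) = mex{0,0} = 1
G(8) = mex{1,1} = 0
G(9) = mex{1,1,0} = 2
G(10) = mex{0,0,0} = 1
G(11) = mex{2,0,1,0} = 3
G(12) = mex{1,1,1,0} = 2
G(13) = mex{3,1,0,1} = 2
G(14) = mex{2,0,0,1} = 3
G(15) = mex{2,2,1,0} = 3
G(16) = mex{3,1,1,0} = 2
G(17) = mex{3,3,0,1} = 2
G(18) = mex{2,2,2,1} = 0
G(19) = mex{2,2,1,0} = 3
G(20) = mex{0,3,3,2} = 1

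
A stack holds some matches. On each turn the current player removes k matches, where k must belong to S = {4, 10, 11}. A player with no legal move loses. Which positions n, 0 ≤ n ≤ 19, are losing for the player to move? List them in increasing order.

n :  0  1  2  3  4  5  6  7  8  9 10 11 12 13 14 15 16 17 18 19
G :  0  0  0  0  1  1  1  1  0  0  2  2  1  1  3  0  0  0  2  1
P-positions are exactly the n with G(n) = 0.

0, 1, 2, 3, 8, 9, 15, 16, 17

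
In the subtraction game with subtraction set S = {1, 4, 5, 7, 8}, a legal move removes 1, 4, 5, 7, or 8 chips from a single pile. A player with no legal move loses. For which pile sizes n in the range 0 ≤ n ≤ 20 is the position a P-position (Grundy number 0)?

n :  0  1  2  3  4  5  6  7  8  9 10 11 12 13 14 15 16 17 18 19 20
G :  0  1  0  1  2  3  2  3  4  5  4  0  1  0  1  2  3  2  3  4  5
P-positions are exactly the n with G(n) = 0.

0, 2, 11, 13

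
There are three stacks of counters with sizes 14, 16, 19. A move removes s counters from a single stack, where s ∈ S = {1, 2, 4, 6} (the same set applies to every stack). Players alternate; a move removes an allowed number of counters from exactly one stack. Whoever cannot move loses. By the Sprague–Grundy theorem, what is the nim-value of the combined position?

3

All stacks use S = {1, 2, 4, 6}:
n :  0  1  2  3  4  5  6  7  8  9 10 11 12 13 14 15 16 17 18 19
G :  0  1  2  0  1  2  3  4  0  1  2  0  1  2  3  4  0  1  2  0
Stack A: G(14) = 3.
Stack B: G(16) = 0.
Stack C: G(19) = 0.
Combined Grundy value = 3 ⊕ 0 ⊕ 0 = 3.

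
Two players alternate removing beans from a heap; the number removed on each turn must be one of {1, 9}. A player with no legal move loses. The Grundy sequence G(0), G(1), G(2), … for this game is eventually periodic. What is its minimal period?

2

n :  0  1  2  3  4  5  6  7  8  9 10 11 12 13 14
G :  0  1  0  1  0  1  0  1  0  1  0  1  0  1  0
G(n+2) = G(n) holds for n = 0,…,8 (a full window of length max(S) = 9), so the sequence is purely periodic with period 2.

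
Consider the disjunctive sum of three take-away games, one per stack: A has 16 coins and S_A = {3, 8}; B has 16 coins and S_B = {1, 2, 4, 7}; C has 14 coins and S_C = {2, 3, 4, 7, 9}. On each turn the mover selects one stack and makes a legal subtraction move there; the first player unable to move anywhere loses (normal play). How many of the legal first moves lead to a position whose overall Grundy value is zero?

6

Stack A, S = {3, 8}:
n :  0  1  2  3  4  5  6  7  8  9 10 11 12 13 14 15 16
G :  0  0  0  1  1  1  0  0  2  1  1  0  0  0  1  1  1
G_A(16) = 1.
Stack B, S = {1, 2, 4, 7}:
n :  0  1  2  3  4  5  6  7  8  9 10 11 12 13 14 15 16
G :  0  1  2  0  1  2  0  1  2  0  1  2  0  1  2  0  1
G_B(16) = 1.
Stack C, S = {2, 3, 4, 7, 9}:
n :  0  1  2  3  4  5  6  7  8  9 10 11 12 13 14
G :  0  0  1  1  2  2  0  3  1  4  2  0  0  1  1
G_C(14) = 1.
Combined Grundy value = 1 ⊕ 1 ⊕ 1 = 1.
A winning move leaves total XOR = 0, i.e. changes one component's Grundy value g to g ⊕ X where X is the current total.
Stack A: need g' = 1⊕1 = 0. Options: 16−3→G=0, 16−8→G=2. Hits: 1.
Stack B: need g' = 1⊕1 = 0. Options: 16−1→G=0, 16−2→G=2, 16−4→G=0, 16−7→G=0. Hits: 3.
Stack C: need g' = 1⊕1 = 0. Options: 14−2→G=0, 14−3→G=0, 14−4→G=2, 14−7→G=3, 14−9→G=2. Hits: 2.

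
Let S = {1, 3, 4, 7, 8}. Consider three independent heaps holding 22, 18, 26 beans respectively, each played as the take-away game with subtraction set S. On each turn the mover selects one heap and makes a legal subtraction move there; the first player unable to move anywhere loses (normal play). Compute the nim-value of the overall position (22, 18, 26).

All heaps use S = {1, 3, 4, 7, 8}:
n :  0  1  2  3  4  5  6  7  8  9 10 11 12 13 14 15 16 17 18 19 20 21 22 23 24 25 26
G :  0  1  0  1  2  3  2  3  4  5  4  0  1  0  1  2  3  2  3  4  5  4  0  1  0  1  2
Heap A: G(22) = 0.
Heap B: G(18) = 3.
Heap C: G(26) = 2.
Combined Grundy value = 0 ⊕ 3 ⊕ 2 = 1.

1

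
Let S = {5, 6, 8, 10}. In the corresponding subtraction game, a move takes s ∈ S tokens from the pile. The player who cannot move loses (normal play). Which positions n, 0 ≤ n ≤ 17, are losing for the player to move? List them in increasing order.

0, 1, 2, 3, 4, 15, 16, 17

n :  0  1  2  3  4  5  6  7  8  9 10 11 12 13 14 15 16 17
G :  0  0  0  0  0  1  1  1  1  1  2  2  2  2  2  0  0  0
P-positions are exactly the n with G(n) = 0.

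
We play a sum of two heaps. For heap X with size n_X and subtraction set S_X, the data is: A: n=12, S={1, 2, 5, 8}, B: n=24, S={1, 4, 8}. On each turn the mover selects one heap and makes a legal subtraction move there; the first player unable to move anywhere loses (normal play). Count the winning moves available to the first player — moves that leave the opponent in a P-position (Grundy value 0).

Heap A, S = {1, 2, 5, 8}:
G(0) = 0
G(1) = mex{0} = 1
G(2) = mex{1,0} = 2
G(3) = mex{2,1} = 0
G(4) = mex{0,2} = 1
G(5) = mex{1,0,0} = 2
G(6) = mex{2,1,1} = 0
G(7) = mex{0,2,2} = 1
G(8) = mex{1,0,0,0} = 2
G(9) = mex{2,1,1,1} = 0
G(10) = mex{0,2,2,2} = 1
G(11) = mex{1,0,0,0} = 2
G(12) = mex{2,1,1,1} = 0
G_A(12) = 0.
Heap B, S = {1, 4, 8}:
G(0) = 0
G(1) = mex{0} = 1
G(2) = mex{1} = 0
G(3) = mex{0} = 1
G(4) = mex{1,0} = 2
G(5) = mex{2,1} = 0
G(6) = mex{0,0} = 1
G(7) = mex{1,1} = 0
G(8) = mex{0,2,0} = 1
G(9) = mex{1,0,1} = 2
G(10) = mex{2,1,0} = 3
G(11) = mex{3,0,1} = 2
G(12) = mex{2,1,2} = 0
G(13) = mex{0,2,0} = 1
G(14) = mex{1,3,1} = 0
G(15) = mex{0,2,0} = 1
G(16) = mex{1,0,1} = 2
G(17) = mex{2,1,2} = 0
G(18) = mex{0,0,3} = 1
G(19) = mex{1,1,2} = 0
G(20) = mex{0,2,0} = 1
G(21) = mex{1,0,1} = 2
G(22) = mex{2,1,0} = 3
G(23) = mex{3,0,1} = 2
G(24) = mex{2,1,2} = 0
G_B(24) = 0.
Combined Grundy value = 0 ⊕ 0 = 0.
A winning move leaves total XOR = 0, i.e. changes one component's Grundy value g to g ⊕ X where X is the current total.
Heap A: target g' = 0⊕0 = 0, but every legal move changes the Grundy value (mex property), so 0 moves.
Heap B: target g' = 0⊕0 = 0, but every legal move changes the Grundy value (mex property), so 0 moves.

0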